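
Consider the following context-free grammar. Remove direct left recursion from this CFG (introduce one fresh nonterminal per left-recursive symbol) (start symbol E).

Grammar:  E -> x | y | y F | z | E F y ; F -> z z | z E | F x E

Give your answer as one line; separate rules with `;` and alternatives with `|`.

E -> x E' | y E' | y F E' | z E'; F -> z z F' | z E F'; E' -> F y E' | ε; F' -> x E F' | ε

Directly left-recursive nonterminals: E, F.
For E: α = {F y}, β = {x, y, y F, z}. Rewrite as E → β E' and E' → α E' | ε.
For F: α = {x E}, β = {z z, z E}. Rewrite as F → β F' and F' → α F' | ε.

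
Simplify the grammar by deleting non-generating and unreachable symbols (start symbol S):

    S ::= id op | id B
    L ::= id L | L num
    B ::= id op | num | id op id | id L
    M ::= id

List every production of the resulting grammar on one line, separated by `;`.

S ::= id op | id B; B ::= id op | num | id op id

Generating nonterminals: {B, M, S}.
Reachable from S after that: {B, S}.
Removed useless symbols: {L, M} and every production mentioning them.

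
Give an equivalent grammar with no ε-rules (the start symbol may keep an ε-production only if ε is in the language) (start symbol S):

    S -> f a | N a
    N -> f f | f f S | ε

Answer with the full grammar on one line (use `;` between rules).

The nullable symbols are {N}.
ε ∉ L(G), so no ε-production is kept.
Add the nullable-subset variants: S → N a gives N a | a.

S -> f a | N a | a; N -> f f | f f S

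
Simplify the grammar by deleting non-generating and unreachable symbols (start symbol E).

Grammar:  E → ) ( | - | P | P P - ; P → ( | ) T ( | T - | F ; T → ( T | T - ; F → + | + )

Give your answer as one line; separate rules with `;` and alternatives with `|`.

E → ) ( | - | P | P P -; P → ( | F; F → + | + )

Generating nonterminals: {E, F, P}.
Reachable from E after that: {E, F, P}.
Removed useless symbols: {T} and every production mentioning them.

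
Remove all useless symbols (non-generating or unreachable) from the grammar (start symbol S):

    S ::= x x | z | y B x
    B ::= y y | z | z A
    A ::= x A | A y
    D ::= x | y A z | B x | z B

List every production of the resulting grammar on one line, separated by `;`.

Generating nonterminals: {B, D, S}.
Reachable from S after that: {B, S}.
Removed useless symbols: {A, D} and every production mentioning them.

S ::= x x | z | y B x; B ::= y y | z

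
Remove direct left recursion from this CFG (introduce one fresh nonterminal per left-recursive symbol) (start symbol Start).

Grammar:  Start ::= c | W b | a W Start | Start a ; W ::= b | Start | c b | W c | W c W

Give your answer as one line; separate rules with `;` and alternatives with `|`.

Start ::= c Start1 | W b Start1 | a W Start Start1; W ::= b W1 | Start W1 | c b W1; Start1 ::= a Start1 | ε; W1 ::= c W1 | c W W1 | ε

Left recursion appears on Start, W.
For Start: α = {a}, β = {c, W b, a W Start}. Rewrite as Start → β Start1 and Start1 → α Start1 | ε.
For W: α = {c, c W}, β = {b, Start, c b}. Rewrite as W → β W1 and W1 → α W1 | ε.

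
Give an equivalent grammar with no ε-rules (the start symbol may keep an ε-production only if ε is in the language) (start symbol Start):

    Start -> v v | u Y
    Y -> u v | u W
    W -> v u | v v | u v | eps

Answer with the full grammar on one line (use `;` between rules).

Nullable nonterminals: {W}.
ε ∉ L(G), so no ε-production is kept.
Expand every rule over subsets of its nullable positions: Y → u W gives u W | u.

Start -> v v | u Y; Y -> u v | u W | u; W -> v u | v v | u v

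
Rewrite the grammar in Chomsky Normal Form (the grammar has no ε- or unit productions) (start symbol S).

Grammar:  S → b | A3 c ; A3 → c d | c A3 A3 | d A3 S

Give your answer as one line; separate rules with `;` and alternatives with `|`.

S → b | A3 X1; A3 → X1 X2 | X1 Y1 | X2 Y2; X1 → c; X2 → d; Y1 → A3 A3; Y2 → A3 S

Introduce a nonterminal for each terminal appearing in a rule of length ≥ 2: X1 → c, X2 → d.
Binarize each right-hand side of length ≥ 3 by chaining fresh nonterminals (Y1, Y2, …): affected rules were A3 → X1 A3 A3; A3 → X2 A3 S.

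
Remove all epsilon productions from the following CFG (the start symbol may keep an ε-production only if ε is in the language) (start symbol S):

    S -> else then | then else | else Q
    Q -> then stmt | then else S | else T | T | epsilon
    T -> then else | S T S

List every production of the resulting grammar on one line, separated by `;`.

S -> else then | then else | else Q | else; Q -> then stmt | then else S | else T | T; T -> then else | S T S

Nullable nonterminals: {Q}.
ε ∉ L(G), so no ε-production is kept.
For each production, add variants omitting each subset of nullable occurrences: S → else Q gives else Q | else.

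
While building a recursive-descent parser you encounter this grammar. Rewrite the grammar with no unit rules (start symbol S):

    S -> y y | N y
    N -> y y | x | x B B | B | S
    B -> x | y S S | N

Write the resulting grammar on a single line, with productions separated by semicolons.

S -> y y | N y; N -> x | y S S | y y | N y | x B B; B -> x | y S S | y y | N y | x B B

Unit pairs: B ⇒* {N, S}; N ⇒* {B, S}.
For every A with A ⇒* B via unit rules, add B's non-unit alternatives to A; then delete every rule of the form X → Y.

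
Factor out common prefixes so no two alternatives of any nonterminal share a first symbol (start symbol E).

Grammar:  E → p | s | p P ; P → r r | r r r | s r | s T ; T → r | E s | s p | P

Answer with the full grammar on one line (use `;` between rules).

E has alternatives sharing prefix 'p': factor to E → p E' with E' → ε | P.
P has alternatives sharing prefix 'r r': factor to P → r r P' with P' → ε | r.
P has alternatives sharing prefix 's': factor to P → s P'' with P'' → r | T.

E → s | p E'; P → r r P' | s P''; T → r | E s | s p | P; E' → ε | P; P' → ε | r; P'' → r | T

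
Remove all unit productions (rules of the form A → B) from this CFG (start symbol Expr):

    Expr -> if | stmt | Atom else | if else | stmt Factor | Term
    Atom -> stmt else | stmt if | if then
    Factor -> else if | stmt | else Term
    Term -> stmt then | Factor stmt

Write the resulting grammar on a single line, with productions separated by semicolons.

Unit pairs: Expr ⇒* {Term}.
For every A with A ⇒* B via unit rules, add B's non-unit alternatives to A; then delete every rule of the form X → Y.

Expr -> stmt then | Factor stmt | if | stmt | Atom else | if else | stmt Factor; Atom -> stmt else | stmt if | if then; Factor -> else if | stmt | else Term; Term -> stmt then | Factor stmt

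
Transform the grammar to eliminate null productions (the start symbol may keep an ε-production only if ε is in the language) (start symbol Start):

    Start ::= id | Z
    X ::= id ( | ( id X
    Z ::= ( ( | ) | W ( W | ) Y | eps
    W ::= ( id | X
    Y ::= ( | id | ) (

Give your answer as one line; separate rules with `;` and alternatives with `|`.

Start ::= id | Z | eps; X ::= id ( | ( id X; Z ::= ( ( | ) | W ( W | ) Y; W ::= ( id | X; Y ::= ( | id | ) (

Nullable set = {Start, Z}.
ε ∈ L(G) since Start is nullable, so keep Start → ε.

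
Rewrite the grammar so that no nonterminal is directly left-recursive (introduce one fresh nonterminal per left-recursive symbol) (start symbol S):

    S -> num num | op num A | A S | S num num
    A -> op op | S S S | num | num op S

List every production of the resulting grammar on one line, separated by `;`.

Directly left-recursive nonterminal: S.
For S: α = {num num}, β = {num num, op num A, A S}. Rewrite as S → β S' and S' → α S' | ε.

S -> num num S' | op num A S' | A S S'; A -> op op | S S S | num | num op S; S' -> num num S' | ε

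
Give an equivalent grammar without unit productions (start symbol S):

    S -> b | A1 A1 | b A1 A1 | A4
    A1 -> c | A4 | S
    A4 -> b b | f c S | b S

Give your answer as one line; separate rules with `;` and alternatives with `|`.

Unit pairs: A1 ⇒* {A4, S}; S ⇒* {A4}.
Replace each nonterminal's rules with the union of the non-unit rules of every nonterminal it unit-derives.

S -> b b | f c S | b S | b | A1 A1 | b A1 A1; A1 -> b b | f c S | b S | c | b | A1 A1 | b A1 A1; A4 -> b b | f c S | b S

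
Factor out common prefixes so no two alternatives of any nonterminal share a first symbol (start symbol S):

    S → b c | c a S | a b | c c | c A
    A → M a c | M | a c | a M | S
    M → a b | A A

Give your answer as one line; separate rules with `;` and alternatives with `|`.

S → b c | a b | c S'; A → S | M A' | a A''; M → a b | A A; S' → a S | c | A; A' → a c | eps; A'' → c | M

S has alternatives sharing prefix 'c': factor to S → c S' with S' → a S | c | A.
A has alternatives sharing prefix 'M': factor to A → M A' with A' → a c | ε.
A has alternatives sharing prefix 'a': factor to A → a A'' with A'' → c | M.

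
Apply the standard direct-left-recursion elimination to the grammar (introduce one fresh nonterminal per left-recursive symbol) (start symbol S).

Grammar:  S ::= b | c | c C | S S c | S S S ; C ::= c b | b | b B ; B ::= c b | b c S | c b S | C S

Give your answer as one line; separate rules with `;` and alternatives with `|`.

S is directly left-recursive.
For S: α = {S c, S S}, β = {b, c, c C}. Rewrite as S → β S' and S' → α S' | ε.

S ::= b S' | c S' | c C S'; C ::= c b | b | b B; B ::= c b | b c S | c b S | C S; S' ::= S c S' | S S S' | ε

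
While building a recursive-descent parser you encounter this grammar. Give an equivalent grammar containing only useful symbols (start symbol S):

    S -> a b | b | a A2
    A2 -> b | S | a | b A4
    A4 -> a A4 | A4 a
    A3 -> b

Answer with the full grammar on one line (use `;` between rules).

S -> a b | b | a A2; A2 -> b | S | a

Generating nonterminals: {A2, A3, S}.
Reachable from S after that: {A2, S}.
Removed useless symbols: {A3, A4} and every production mentioning them.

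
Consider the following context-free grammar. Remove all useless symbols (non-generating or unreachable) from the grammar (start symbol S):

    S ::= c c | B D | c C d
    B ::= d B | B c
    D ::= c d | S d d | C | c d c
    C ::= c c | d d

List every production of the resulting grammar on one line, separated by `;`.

Generating nonterminals: {C, D, S}.
Reachable from S after that: {C, S}.
Removed useless symbols: {B, D} and every production mentioning them.

S ::= c c | c C d; C ::= c c | d d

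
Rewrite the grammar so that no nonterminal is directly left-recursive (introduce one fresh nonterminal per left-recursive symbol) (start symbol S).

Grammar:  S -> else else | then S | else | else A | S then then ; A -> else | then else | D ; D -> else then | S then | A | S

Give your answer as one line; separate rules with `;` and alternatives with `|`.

Directly left-recursive nonterminal: S.
For S: α = {then then}, β = {else else, then S, else, else A}. Rewrite as S → β S' and S' → α S' | ε.

S -> else else S' | then S S' | else S' | else A S'; A -> else | then else | D; D -> else then | S then | A | S; S' -> then then S' | ε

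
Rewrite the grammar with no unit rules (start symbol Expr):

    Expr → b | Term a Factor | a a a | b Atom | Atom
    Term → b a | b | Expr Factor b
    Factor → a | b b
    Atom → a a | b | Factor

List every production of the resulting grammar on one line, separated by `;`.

Unit pairs: Atom ⇒* {Factor}; Expr ⇒* {Atom, Factor}.
Replace each nonterminal's rules with the union of the non-unit rules of every nonterminal it unit-derives.

Expr → a a | b | a | b b | Term a Factor | a a a | b Atom; Term → b a | b | Expr Factor b; Factor → a | b b; Atom → a a | b | a | b b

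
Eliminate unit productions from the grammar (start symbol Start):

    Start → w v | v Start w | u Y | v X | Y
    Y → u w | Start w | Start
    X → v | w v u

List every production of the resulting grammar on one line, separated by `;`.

Unit pairs: Start ⇒* {Y}; Y ⇒* {Start}.
For every A with A ⇒* B via unit rules, add B's non-unit alternatives to A; then delete every rule of the form X → Y.

Start → w v | v Start w | u Y | v X | u w | Start w; Y → w v | v Start w | u Y | v X | u w | Start w; X → v | w v u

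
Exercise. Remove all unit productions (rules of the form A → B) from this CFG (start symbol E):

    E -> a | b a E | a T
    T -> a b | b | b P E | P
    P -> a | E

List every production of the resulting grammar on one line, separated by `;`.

Unit pairs: P ⇒* {E}; T ⇒* {E, P}.
Replace each nonterminal's rules with the union of the non-unit rules of every nonterminal it unit-derives.

E -> a | b a E | a T; T -> a | b a E | a T | a b | b | b P E; P -> a | b a E | a T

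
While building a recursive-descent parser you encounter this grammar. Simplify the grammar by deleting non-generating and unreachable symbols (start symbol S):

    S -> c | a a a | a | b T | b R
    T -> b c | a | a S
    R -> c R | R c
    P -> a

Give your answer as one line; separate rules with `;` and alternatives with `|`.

S -> c | a a a | a | b T; T -> b c | a | a S

Generating nonterminals: {P, S, T}.
Reachable from S after that: {S, T}.
Removed useless symbols: {P, R} and every production mentioning them.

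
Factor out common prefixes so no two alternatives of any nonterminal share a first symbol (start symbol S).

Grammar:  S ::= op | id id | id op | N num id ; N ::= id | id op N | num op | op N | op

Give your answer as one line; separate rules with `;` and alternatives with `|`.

S ::= op | N num id | id S'; N ::= num op | id N' | op N''; S' ::= id | op; N' ::= ε | op N; N'' ::= N | ε

S has alternatives sharing prefix 'id': factor to S → id S' with S' → id | op.
N has alternatives sharing prefix 'id': factor to N → id N' with N' → ε | op N.
N has alternatives sharing prefix 'op': factor to N → op N'' with N'' → N | ε.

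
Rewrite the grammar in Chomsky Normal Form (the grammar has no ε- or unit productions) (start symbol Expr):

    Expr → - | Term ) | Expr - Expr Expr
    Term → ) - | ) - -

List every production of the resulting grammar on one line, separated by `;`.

Introduce a nonterminal for each terminal appearing in a rule of length ≥ 2: X1 → ), X2 → -.
Binarize each right-hand side of length ≥ 3 by chaining fresh nonterminals (Y1, Y2, …): affected rules were Expr → Expr X2 Expr Expr; Term → X1 X2 X2.

Expr → - | Term X1 | Expr Y1; Term → X1 X2 | X1 Y3; X1 → ); X2 → -; Y1 → X2 Y2; Y2 → Expr Expr; Y3 → X2 X2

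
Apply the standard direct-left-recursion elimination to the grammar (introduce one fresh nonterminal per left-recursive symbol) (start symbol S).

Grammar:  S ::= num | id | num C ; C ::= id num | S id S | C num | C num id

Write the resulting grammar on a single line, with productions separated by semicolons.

C is directly left-recursive.
For C: α = {num, num id}, β = {id num, S id S}. Rewrite as C → β C' and C' → α C' | ε.

S ::= num | id | num C; C ::= id num C' | S id S C'; C' ::= num C' | num id C' | epsilon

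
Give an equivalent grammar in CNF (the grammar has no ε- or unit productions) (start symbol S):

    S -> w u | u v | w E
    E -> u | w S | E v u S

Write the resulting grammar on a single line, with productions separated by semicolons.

S -> X1 X2 | X2 X3 | X1 E; E -> u | X1 S | E Y1; X1 -> w; X2 -> u; X3 -> v; Y1 -> X3 Y2; Y2 -> X2 S

Introduce a nonterminal for each terminal appearing in a rule of length ≥ 2: X1 → w, X2 → u, X3 → v.
Binarize each right-hand side of length ≥ 3 by chaining fresh nonterminals (Y1, Y2, …): affected rules were E → E X3 X2 S.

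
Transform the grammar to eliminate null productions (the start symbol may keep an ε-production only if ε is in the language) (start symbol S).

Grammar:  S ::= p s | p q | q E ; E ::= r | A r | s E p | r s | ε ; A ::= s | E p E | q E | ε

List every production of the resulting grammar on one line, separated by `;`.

The nullable symbols are {A, E}.
ε ∉ L(G), so no ε-production is kept.
For each production, add variants omitting each subset of nullable occurrences: S → q E gives q E | q. E → s E p gives s E p | s p. A → E p E gives E p E | E p | p E | p. A → q E gives q E | q.

S ::= p s | p q | q E | q; E ::= r | A r | s E p | s p | r s; A ::= s | E p E | E p | p E | p | q E | q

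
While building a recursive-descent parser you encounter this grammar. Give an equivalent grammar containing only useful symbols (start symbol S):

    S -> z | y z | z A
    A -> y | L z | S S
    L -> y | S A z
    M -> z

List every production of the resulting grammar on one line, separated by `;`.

Generating nonterminals: {A, L, M, S}.
Reachable from S after that: {A, L, S}.
Removed useless symbols: {M} and every production mentioning them.

S -> z | y z | z A; A -> y | L z | S S; L -> y | S A z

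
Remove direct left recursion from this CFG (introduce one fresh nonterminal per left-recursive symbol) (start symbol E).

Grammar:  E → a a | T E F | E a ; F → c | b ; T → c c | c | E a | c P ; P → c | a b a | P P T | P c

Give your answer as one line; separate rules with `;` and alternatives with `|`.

E → a a E' | T E F E'; F → c | b; T → c c | c | E a | c P; P → c P' | a b a P'; E' → a E' | ε; P' → P T P' | c P' | ε

Directly left-recursive nonterminals: E, P.
For E: α = {a}, β = {a a, T E F}. Rewrite as E → β E' and E' → α E' | ε.
For P: α = {P T, c}, β = {c, a b a}. Rewrite as P → β P' and P' → α P' | ε.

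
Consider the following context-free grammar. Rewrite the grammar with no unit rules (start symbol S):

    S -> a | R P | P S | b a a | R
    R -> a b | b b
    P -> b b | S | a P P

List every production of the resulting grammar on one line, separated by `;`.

S -> a | R P | P S | b a a | a b | b b; R -> a b | b b; P -> a | R P | P S | b a a | b b | a P P | a b

Unit pairs: P ⇒* {R, S}; S ⇒* {R}.
For every A with A ⇒* B via unit rules, add B's non-unit alternatives to A; then delete every rule of the form X → Y.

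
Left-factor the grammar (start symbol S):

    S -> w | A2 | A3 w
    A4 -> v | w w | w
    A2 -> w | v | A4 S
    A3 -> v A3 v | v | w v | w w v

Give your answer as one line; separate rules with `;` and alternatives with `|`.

S -> w | A2 | A3 w; A4 -> v | w A4'; A2 -> w | v | A4 S; A3 -> v A3' | w A3''; A4' -> w | ε; A3' -> A3 v | ε; A3'' -> v | w v

A4 has alternatives sharing prefix 'w': factor to A4 → w A4' with A4' → w | ε.
A3 has alternatives sharing prefix 'v': factor to A3 → v A3' with A3' → A3 v | ε.
A3 has alternatives sharing prefix 'w': factor to A3 → w A3'' with A3'' → v | w v.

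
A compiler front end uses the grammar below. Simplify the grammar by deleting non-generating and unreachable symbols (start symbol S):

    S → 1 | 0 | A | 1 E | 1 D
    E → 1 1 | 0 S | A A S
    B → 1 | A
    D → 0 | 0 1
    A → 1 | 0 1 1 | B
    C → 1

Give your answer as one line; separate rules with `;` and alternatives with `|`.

Generating nonterminals: {A, B, C, D, E, S}.
Reachable from S after that: {A, B, D, E, S}.
Removed useless symbols: {C} and every production mentioning them.

S → 1 | 0 | A | 1 E | 1 D; E → 1 1 | 0 S | A A S; B → 1 | A; D → 0 | 0 1; A → 1 | 0 1 1 | B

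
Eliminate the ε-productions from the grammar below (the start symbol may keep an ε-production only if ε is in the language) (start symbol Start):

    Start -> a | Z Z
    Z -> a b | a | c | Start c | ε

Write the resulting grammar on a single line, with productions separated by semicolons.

Start -> a | Z Z | Z | ε; Z -> a b | a | c | Start c

Nullable set = {Start, Z}.
ε ∈ L(G) since Start is nullable, so keep Start → ε.
Expand every rule over subsets of its nullable positions: Start → Z Z gives Z Z | Z.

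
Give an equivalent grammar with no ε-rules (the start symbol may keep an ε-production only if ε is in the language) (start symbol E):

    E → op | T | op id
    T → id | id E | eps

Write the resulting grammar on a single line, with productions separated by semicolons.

E → op | T | op id | eps; T → id | id E

The nullable symbols are {E, T}.
ε ∈ L(G) since E is nullable, so keep E → ε.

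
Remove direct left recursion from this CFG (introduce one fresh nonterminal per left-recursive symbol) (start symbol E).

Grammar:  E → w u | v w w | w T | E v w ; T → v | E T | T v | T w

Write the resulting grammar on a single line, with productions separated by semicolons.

E → w u E' | v w w E' | w T E'; T → v T' | E T T'; E' → v w E' | ε; T' → v T' | w T' | ε

E, T are directly left-recursive.
For E: α = {v w}, β = {w u, v w w, w T}. Rewrite as E → β E' and E' → α E' | ε.
For T: α = {v, w}, β = {v, E T}. Rewrite as T → β T' and T' → α T' | ε.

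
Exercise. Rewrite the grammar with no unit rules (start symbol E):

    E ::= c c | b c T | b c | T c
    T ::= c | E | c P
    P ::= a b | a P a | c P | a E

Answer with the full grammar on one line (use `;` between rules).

Unit pairs: T ⇒* {E}.
Replace each nonterminal's rules with the union of the non-unit rules of every nonterminal it unit-derives.

E ::= c c | b c T | b c | T c; T ::= c c | b c T | b c | T c | c | c P; P ::= a b | a P a | c P | a E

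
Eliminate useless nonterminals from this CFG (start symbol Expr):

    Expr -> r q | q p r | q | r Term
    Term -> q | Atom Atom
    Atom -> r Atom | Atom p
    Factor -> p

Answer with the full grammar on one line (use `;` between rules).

Generating nonterminals: {Expr, Factor, Term}.
Reachable from Expr after that: {Expr, Term}.
Removed useless symbols: {Atom, Factor} and every production mentioning them.

Expr -> r q | q p r | q | r Term; Term -> q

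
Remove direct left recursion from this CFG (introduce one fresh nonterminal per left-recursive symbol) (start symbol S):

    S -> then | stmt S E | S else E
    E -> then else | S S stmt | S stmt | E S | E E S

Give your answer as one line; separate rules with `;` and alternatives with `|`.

S, E are directly left-recursive.
For S: α = {else E}, β = {then, stmt S E}. Rewrite as S → β S' and S' → α S' | ε.
For E: α = {S, E S}, β = {then else, S S stmt, S stmt}. Rewrite as E → β E' and E' → α E' | ε.

S -> then S' | stmt S E S'; E -> then else E' | S S stmt E' | S stmt E'; S' -> else E S' | ε; E' -> S E' | E S E' | ε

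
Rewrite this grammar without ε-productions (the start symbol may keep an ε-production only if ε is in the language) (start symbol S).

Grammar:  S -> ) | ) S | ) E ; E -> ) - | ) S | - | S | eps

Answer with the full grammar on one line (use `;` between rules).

Nullable set = {E}.
ε ∉ L(G), so no ε-production is kept.

S -> ) | ) S | ) E; E -> ) - | ) S | - | S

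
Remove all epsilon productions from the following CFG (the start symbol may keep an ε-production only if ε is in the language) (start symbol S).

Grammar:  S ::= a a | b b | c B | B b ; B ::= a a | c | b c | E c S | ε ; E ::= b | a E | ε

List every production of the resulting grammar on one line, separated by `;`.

The nullable symbols are {B, E}.
ε ∉ L(G), so no ε-production is kept.
For each production, add variants omitting each subset of nullable occurrences: S → c B gives c B | c. S → B b gives B b | b. B → E c S gives E c S | c S. E → a E gives a E | a.

S ::= a a | b b | c B | c | B b | b; B ::= a a | c | b c | E c S | c S; E ::= b | a E | a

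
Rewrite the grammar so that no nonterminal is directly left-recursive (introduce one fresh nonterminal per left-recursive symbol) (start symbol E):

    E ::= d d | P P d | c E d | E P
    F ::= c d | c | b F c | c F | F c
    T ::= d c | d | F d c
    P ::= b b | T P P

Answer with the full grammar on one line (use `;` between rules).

E, F are directly left-recursive.
For E: α = {P}, β = {d d, P P d, c E d}. Rewrite as E → β E' and E' → α E' | ε.
For F: α = {c}, β = {c d, c, b F c, c F}. Rewrite as F → β F' and F' → α F' | ε.

E ::= d d E' | P P d E' | c E d E'; F ::= c d F' | c F' | b F c F' | c F F'; T ::= d c | d | F d c; P ::= b b | T P P; E' ::= P E' | ε; F' ::= c F' | ε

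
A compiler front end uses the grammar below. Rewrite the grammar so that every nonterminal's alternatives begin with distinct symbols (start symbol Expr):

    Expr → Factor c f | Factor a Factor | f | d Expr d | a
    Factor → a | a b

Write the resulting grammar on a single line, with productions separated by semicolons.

Expr → f | d Expr d | a | Factor Expr1; Factor → a Factor1; Expr1 → c f | a Factor; Factor1 → ε | b

Expr has alternatives sharing prefix 'Factor': factor to Expr → Factor Expr1 with Expr1 → c f | a Factor.
Factor has alternatives sharing prefix 'a': factor to Factor → a Factor1 with Factor1 → ε | b.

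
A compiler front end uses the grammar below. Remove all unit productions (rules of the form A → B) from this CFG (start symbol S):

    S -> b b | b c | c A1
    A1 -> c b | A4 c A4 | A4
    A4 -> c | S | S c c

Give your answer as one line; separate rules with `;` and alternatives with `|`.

S -> b b | b c | c A1; A1 -> c | S c c | c b | A4 c A4 | b b | b c | c A1; A4 -> c | S c c | b b | b c | c A1

Unit pairs: A1 ⇒* {A4, S}; A4 ⇒* {S}.
Replace each nonterminal's rules with the union of the non-unit rules of every nonterminal it unit-derives.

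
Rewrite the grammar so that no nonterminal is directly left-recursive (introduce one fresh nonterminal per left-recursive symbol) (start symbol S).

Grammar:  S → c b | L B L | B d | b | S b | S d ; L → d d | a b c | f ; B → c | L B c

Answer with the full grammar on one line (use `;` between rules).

S → c b S' | L B L S' | B d S' | b S'; L → d d | a b c | f; B → c | L B c; S' → b S' | d S' | ε

Left recursion appears on S.
For S: α = {b, d}, β = {c b, L B L, B d, b}. Rewrite as S → β S' and S' → α S' | ε.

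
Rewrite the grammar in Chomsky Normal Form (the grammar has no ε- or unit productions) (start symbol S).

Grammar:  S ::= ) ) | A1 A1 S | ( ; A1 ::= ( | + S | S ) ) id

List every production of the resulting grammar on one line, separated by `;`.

S ::= X1 X1 | A1 Y1 | (; A1 ::= ( | X2 S | S Y2; X1 ::= ); X2 ::= +; X3 ::= id; Y1 ::= A1 S; Y2 ::= X1 Y3; Y3 ::= X1 X3

Introduce a nonterminal for each terminal appearing in a rule of length ≥ 2: X1 → ), X2 → +, X3 → id.
Binarize each right-hand side of length ≥ 3 by chaining fresh nonterminals (Y1, Y2, …): affected rules were S → A1 A1 S; A1 → S X1 X1 X3.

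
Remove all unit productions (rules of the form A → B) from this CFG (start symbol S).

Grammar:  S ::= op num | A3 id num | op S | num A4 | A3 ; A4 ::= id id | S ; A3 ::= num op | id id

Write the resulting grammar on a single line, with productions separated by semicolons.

S ::= op num | A3 id num | op S | num A4 | num op | id id; A4 ::= id id | op num | A3 id num | op S | num A4 | num op; A3 ::= num op | id id

Unit pairs: A4 ⇒* {A3, S}; S ⇒* {A3}.
For each unit pair (A, B), copy every non-unit production of B to A, then drop all unit productions.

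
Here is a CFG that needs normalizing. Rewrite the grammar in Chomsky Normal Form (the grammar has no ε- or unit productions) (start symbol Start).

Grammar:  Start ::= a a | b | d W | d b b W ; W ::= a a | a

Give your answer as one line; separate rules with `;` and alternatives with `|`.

Introduce a nonterminal for each terminal appearing in a rule of length ≥ 2: X1 → a, X2 → d, X3 → b.
Binarize each right-hand side of length ≥ 3 by chaining fresh nonterminals (Y1, Y2, …): affected rules were Start → X2 X3 X3 W.

Start ::= X1 X1 | b | X2 W | X2 Y1; W ::= X1 X1 | a; X1 ::= a; X2 ::= d; X3 ::= b; Y1 ::= X3 Y2; Y2 ::= X3 W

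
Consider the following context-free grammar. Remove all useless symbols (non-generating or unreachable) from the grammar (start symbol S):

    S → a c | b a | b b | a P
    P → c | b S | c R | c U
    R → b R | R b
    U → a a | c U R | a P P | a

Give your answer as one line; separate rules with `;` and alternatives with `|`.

Generating nonterminals: {P, S, U}.
Reachable from S after that: {P, S, U}.
Removed useless symbols: {R} and every production mentioning them.

S → a c | b a | b b | a P; P → c | b S | c U; U → a a | a P P | a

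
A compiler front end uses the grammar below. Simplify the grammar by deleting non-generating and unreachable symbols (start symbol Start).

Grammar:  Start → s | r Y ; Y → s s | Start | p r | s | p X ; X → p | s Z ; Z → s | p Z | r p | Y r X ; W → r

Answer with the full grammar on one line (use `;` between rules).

Start → s | r Y; Y → s s | Start | p r | s | p X; X → p | s Z; Z → s | p Z | r p | Y r X

Generating nonterminals: {Start, W, X, Y, Z}.
Reachable from Start after that: {Start, X, Y, Z}.
Removed useless symbols: {W} and every production mentioning them.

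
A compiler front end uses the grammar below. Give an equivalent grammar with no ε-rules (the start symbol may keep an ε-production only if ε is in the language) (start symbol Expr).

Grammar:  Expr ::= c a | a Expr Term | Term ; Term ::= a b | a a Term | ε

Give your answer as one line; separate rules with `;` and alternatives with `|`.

Nullable nonterminals: {Expr, Term}.
ε ∈ L(G) since Expr is nullable, so keep Expr → ε.
For each production, add variants omitting each subset of nullable occurrences: Expr → a Expr Term gives a Expr Term | a Expr | a Term | a. Term → a a Term gives a a Term | a a.

Expr ::= c a | a Expr Term | a Expr | a Term | a | Term | ε; Term ::= a b | a a Term | a a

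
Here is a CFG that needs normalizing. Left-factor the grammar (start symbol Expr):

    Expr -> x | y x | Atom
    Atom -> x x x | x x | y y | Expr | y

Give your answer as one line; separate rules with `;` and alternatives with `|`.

Atom has alternatives sharing prefix 'x x': factor to Atom → x x Atom1 with Atom1 → x | ε.
Atom has alternatives sharing prefix 'y': factor to Atom → y Atom2 with Atom2 → y | ε.

Expr -> x | y x | Atom; Atom -> Expr | x x Atom1 | y Atom2; Atom1 -> x | ε; Atom2 -> y | ε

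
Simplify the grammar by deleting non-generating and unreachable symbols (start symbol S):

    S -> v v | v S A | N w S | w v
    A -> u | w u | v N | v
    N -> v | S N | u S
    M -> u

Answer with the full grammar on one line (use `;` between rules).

Generating nonterminals: {A, M, N, S}.
Reachable from S after that: {A, N, S}.
Removed useless symbols: {M} and every production mentioning them.

S -> v v | v S A | N w S | w v; A -> u | w u | v N | v; N -> v | S N | u S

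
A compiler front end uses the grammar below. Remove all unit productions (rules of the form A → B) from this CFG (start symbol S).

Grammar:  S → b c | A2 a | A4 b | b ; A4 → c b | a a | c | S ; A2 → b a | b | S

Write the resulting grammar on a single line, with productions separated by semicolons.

Unit pairs: A2 ⇒* {S}; A4 ⇒* {S}.
Replace each nonterminal's rules with the union of the non-unit rules of every nonterminal it unit-derives.

S → b c | A2 a | A4 b | b; A4 → c b | a a | c | b c | A2 a | A4 b | b; A2 → b a | b | b c | A2 a | A4 b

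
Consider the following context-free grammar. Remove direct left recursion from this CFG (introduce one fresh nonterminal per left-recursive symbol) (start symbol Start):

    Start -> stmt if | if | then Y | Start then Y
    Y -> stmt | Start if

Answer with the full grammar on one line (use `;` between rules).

Start is directly left-recursive.
For Start: α = {then Y}, β = {stmt if, if, then Y}. Rewrite as Start → β Start1 and Start1 → α Start1 | ε.

Start -> stmt if Start1 | if Start1 | then Y Start1; Y -> stmt | Start if; Start1 -> then Y Start1 | ε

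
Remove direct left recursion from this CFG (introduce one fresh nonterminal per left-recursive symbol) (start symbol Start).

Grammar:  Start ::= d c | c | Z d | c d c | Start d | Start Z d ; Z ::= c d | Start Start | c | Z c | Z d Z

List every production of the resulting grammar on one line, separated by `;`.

Start ::= d c Start1 | c Start1 | Z d Start1 | c d c Start1; Z ::= c d Z1 | Start Start Z1 | c Z1; Start1 ::= d Start1 | Z d Start1 | ε; Z1 ::= c Z1 | d Z Z1 | ε

Directly left-recursive nonterminals: Start, Z.
For Start: α = {d, Z d}, β = {d c, c, Z d, c d c}. Rewrite as Start → β Start1 and Start1 → α Start1 | ε.
For Z: α = {c, d Z}, β = {c d, Start Start, c}. Rewrite as Z → β Z1 and Z1 → α Z1 | ε.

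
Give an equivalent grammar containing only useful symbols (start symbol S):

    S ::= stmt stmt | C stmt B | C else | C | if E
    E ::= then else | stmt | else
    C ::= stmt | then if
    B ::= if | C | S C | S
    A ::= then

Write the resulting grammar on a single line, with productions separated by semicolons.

Generating nonterminals: {A, B, C, E, S}.
Reachable from S after that: {B, C, E, S}.
Removed useless symbols: {A} and every production mentioning them.

S ::= stmt stmt | C stmt B | C else | C | if E; E ::= then else | stmt | else; C ::= stmt | then if; B ::= if | C | S C | S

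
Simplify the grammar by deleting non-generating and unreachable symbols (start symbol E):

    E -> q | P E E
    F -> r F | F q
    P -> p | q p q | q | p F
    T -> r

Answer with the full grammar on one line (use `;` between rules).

E -> q | P E E; P -> p | q p q | q

Generating nonterminals: {E, P, T}.
Reachable from E after that: {E, P}.
Removed useless symbols: {F, T} and every production mentioning them.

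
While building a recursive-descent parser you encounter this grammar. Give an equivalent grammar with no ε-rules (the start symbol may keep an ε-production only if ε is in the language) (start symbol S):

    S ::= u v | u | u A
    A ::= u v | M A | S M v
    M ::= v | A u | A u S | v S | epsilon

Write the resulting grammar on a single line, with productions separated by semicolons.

S ::= u v | u | u A; A ::= u v | M A | S M v | S v; M ::= v | A u | A u S | v S

Nullable set = {M}.
ε ∉ L(G), so no ε-production is kept.
For each production, add variants omitting each subset of nullable occurrences: A → S M v gives S M v | S v.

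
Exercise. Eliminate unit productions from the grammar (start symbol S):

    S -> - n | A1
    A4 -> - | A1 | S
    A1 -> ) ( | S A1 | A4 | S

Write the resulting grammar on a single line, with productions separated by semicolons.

S -> - | ) ( | S A1 | - n; A4 -> - | ) ( | S A1 | - n; A1 -> - | ) ( | S A1 | - n

Unit pairs: A1 ⇒* {A4, S}; A4 ⇒* {A1, S}; S ⇒* {A1, A4}.
For each unit pair (A, B), copy every non-unit production of B to A, then drop all unit productions.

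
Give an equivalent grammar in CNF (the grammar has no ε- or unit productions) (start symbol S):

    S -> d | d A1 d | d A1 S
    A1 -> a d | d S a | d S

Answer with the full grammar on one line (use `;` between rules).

S -> d | X1 Y1 | X1 Y2; A1 -> X2 X1 | X1 Y3 | X1 S; X1 -> d; X2 -> a; Y1 -> A1 X1; Y2 -> A1 S; Y3 -> S X2

Introduce a nonterminal for each terminal appearing in a rule of length ≥ 2: X1 → d, X2 → a.
Binarize each right-hand side of length ≥ 3 by chaining fresh nonterminals (Y1, Y2, …): affected rules were S → X1 A1 X1; S → X1 A1 S; A1 → X1 S X2.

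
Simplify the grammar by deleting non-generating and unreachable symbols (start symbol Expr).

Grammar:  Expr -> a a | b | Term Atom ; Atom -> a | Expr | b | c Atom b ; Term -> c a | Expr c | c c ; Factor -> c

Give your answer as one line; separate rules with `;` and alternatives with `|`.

Expr -> a a | b | Term Atom; Atom -> a | Expr | b | c Atom b; Term -> c a | Expr c | c c

Generating nonterminals: {Atom, Expr, Factor, Term}.
Reachable from Expr after that: {Atom, Expr, Term}.
Removed useless symbols: {Factor} and every production mentioning them.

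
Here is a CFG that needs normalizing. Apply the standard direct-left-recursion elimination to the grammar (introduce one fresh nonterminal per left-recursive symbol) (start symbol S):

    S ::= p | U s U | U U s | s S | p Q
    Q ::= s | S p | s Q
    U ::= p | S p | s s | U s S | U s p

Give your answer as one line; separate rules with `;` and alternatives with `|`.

Directly left-recursive nonterminal: U.
For U: α = {s S, s p}, β = {p, S p, s s}. Rewrite as U → β U' and U' → α U' | ε.

S ::= p | U s U | U U s | s S | p Q; Q ::= s | S p | s Q; U ::= p U' | S p U' | s s U'; U' ::= s S U' | s p U' | ε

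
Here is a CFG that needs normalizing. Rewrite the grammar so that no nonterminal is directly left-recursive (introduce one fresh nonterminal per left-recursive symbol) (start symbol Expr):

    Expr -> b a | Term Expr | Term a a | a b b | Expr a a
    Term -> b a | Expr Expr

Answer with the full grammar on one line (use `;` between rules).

Left recursion appears on Expr.
For Expr: α = {a a}, β = {b a, Term Expr, Term a a, a b b}. Rewrite as Expr → β Expr1 and Expr1 → α Expr1 | ε.

Expr -> b a Expr1 | Term Expr Expr1 | Term a a Expr1 | a b b Expr1; Term -> b a | Expr Expr; Expr1 -> a a Expr1 | eps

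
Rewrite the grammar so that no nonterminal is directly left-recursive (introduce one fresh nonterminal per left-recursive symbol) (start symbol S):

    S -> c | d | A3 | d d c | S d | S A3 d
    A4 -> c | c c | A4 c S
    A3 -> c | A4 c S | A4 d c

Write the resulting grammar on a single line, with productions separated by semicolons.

S -> c S' | d S' | A3 S' | d d c S'; A4 -> c A4' | c c A4'; A3 -> c | A4 c S | A4 d c; S' -> d S' | A3 d S' | epsilon; A4' -> c S A4' | epsilon

S, A4 are directly left-recursive.
For S: α = {d, A3 d}, β = {c, d, A3, d d c}. Rewrite as S → β S' and S' → α S' | ε.
For A4: α = {c S}, β = {c, c c}. Rewrite as A4 → β A4' and A4' → α A4' | ε.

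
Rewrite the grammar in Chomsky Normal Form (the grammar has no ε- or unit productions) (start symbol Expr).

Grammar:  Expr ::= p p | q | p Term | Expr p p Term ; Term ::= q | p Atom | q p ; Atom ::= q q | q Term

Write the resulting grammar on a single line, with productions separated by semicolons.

Expr ::= X1 X1 | q | X1 Term | Expr Y1; Term ::= q | X1 Atom | X2 X1; Atom ::= X2 X2 | X2 Term; X1 ::= p; X2 ::= q; Y1 ::= X1 Y2; Y2 ::= X1 Term

Introduce a nonterminal for each terminal appearing in a rule of length ≥ 2: X1 → p, X2 → q.
Binarize each right-hand side of length ≥ 3 by chaining fresh nonterminals (Y1, Y2, …): affected rules were Expr → Expr X1 X1 Term.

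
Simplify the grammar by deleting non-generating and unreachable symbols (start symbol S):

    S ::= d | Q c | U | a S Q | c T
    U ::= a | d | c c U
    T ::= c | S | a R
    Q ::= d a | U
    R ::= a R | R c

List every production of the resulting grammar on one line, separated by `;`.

Generating nonterminals: {Q, S, T, U}.
Reachable from S after that: {Q, S, T, U}.
Removed useless symbols: {R} and every production mentioning them.

S ::= d | Q c | U | a S Q | c T; U ::= a | d | c c U; T ::= c | S; Q ::= d a | U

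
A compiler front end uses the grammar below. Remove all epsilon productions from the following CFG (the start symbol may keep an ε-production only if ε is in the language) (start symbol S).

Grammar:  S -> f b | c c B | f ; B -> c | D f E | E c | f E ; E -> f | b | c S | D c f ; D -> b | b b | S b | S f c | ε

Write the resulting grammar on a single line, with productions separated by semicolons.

S -> f b | c c B | f; B -> c | D f E | f E | E c; E -> f | b | c S | D c f | c f; D -> b | b b | S b | S f c

Nullable nonterminals: {D}.
ε ∉ L(G), so no ε-production is kept.
Expand every rule over subsets of its nullable positions: B → D f E gives D f E | f E. E → D c f gives D c f | c f.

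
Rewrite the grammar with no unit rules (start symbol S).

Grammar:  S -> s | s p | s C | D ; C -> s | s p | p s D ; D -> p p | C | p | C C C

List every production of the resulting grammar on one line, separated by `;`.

S -> p p | p | C C C | s | s p | p s D | s C; C -> s | s p | p s D; D -> s | s p | p s D | p p | p | C C C

Unit pairs: D ⇒* {C}; S ⇒* {C, D}.
For every A with A ⇒* B via unit rules, add B's non-unit alternatives to A; then delete every rule of the form X → Y.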